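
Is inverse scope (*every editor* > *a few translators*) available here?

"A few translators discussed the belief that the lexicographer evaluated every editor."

The target quantifier *every editor* is part of the complex NP *the belief that the lexicographer evaluated every editor*.
Noun-complement clauses are scope islands (the Complex NP Constraint): a quantifier inside one cannot scope into the matrix.
The inverse ordering *every editor* > *a few translators* is therefore underivable.

No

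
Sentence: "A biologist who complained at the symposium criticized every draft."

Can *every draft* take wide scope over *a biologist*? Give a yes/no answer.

Yes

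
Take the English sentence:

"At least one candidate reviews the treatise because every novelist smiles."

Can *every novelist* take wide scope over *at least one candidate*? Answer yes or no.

No

Structurally, *every novelist* is inside the adjunct clause *because every novelist smiles*.
Since the clause is an adjunct (not a complement), the Adjunct Condition blocks QR across its edge.
There is no licit LF on which *every novelist* c-commands *at least one candidate*.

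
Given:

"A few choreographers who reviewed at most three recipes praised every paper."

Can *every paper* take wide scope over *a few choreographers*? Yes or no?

Yes

The RC *who reviewed at most three recipes* is an island, but *every paper* is not inside it — it is the matrix object, a clausemate of *a few choreographers*.
With no island boundary between them, the object can take inverse scope over the subject via ordinary QR within the clause.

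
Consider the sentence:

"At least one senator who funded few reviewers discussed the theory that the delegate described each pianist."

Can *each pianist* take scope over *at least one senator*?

No

The target quantifier *each pianist* is part of the complex NP *the theory that the delegate described each pianist*.
Noun-complement clauses are scope islands (the Complex NP Constraint): a quantifier inside one cannot scope into the matrix.
Hence only narrow scope for *each pianist* (under *at least one senator*) survives.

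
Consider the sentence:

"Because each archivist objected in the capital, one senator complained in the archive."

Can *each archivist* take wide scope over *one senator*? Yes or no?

No

*each archivist* sits inside the adjunct clause *because each archivist objected in the capital*.
Adverbial clauses are not L-marked, so they are barriers for QR — the quantifier cannot escape the adjunct.
*each archivist* > *one senator* would require crossing that boundary, which is illicit.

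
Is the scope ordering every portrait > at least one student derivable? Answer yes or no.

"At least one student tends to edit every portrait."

*every portrait* is the object of the infinitival complement of a raising predicate; raising infinitives are transparent for QR, so the two DPs are in effect clausemates.
With no island boundary between them, the object can take inverse scope over the subject via ordinary QR within the clause.

Yes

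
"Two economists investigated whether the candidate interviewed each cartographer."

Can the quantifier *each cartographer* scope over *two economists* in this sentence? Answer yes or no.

The DP *each cartographer* is contained in the embedded question *whether the candidate interviewed each cartographer*.
An indirect question is a wh-island; the filled [Spec,CP] blocks QR across the CP edge.
So *each cartographer* cannot raise high enough to outscope *two economists*; only the surface ordering *two economists* > *each cartographer* is available.

No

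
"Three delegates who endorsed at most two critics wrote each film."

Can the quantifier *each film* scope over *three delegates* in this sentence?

Yes

The RC *who endorsed at most two critics* is an island, but *each film* is not inside it — it is the matrix object, a clausemate of *three delegates*.
Ordinary QR to a clause-peripheral position gives the wide-scope LF for the lower DP.
So *each film* > *three delegates* is among the available readings.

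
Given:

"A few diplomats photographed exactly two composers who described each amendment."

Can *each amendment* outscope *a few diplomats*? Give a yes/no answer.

No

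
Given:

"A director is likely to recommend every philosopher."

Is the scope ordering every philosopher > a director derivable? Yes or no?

*every philosopher* is the object of the infinitival complement of a raising predicate; raising infinitives are transparent for QR, so the two DPs are in effect clausemates.
With no island boundary between them, the object can take inverse scope over the subject via ordinary QR within the clause.

Yes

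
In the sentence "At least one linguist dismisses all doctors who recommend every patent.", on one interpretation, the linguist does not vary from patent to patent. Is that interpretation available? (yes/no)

The paraphrase describes the scope ordering *at least one linguist* > *every patent*.
Nothing needs to raise for *at least one linguist* > *every patent*, so no island constraint is at stake.

Yes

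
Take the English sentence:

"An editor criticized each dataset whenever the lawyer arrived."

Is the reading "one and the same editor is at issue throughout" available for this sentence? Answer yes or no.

Yes

That reading corresponds to *an editor* > *each dataset*.
Surface scope (*an editor* > *each dataset*) is always derivable; islands only block QR, not in-situ interpretation.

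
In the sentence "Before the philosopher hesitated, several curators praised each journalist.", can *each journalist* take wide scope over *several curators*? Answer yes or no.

Yes

The adjunct clause does not contain *each journalist*, which is the matrix object.
Clause-internal QR can adjoin the lower DP above the subject, yielding the inverse reading.
So *each journalist* > *several curators* is among the available readings.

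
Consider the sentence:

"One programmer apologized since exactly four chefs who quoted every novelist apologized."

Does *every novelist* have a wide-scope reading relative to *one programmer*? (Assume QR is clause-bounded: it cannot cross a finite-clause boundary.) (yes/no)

No

*every novelist* sits inside the relative clause *who quoted every novelist*, which is itself inside the adjunct *since exactly four chefs who quoted every novelist apologized*.
Two island boundaries intervene — the relative clause and the adjunct. Either alone would block QR.
There is no licit LF on which *every novelist* c-commands *one programmer*.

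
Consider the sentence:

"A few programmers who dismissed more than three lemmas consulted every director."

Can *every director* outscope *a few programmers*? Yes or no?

Yes

Although the sentence contains a relative clause (*who dismissed more than three lemmas*), *every director* is outside it, in the matrix VP.
Ordinary QR to a clause-peripheral position gives the wide-scope LF for the lower DP.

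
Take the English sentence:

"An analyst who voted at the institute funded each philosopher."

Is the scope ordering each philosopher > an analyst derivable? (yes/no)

Yes

The RC *who voted at the institute* is an island, but *each philosopher* is not inside it — it is the matrix object, a clausemate of *an analyst*.
No island intervenes, so both surface and inverse scope are derivable.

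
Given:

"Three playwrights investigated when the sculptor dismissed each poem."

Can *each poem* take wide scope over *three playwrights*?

No

*each poem* is embedded in the embedded question *when the sculptor dismissed each poem*.
Embedded wh-clauses are opaque for QR, so the quantifier stays inside the question.
There is no licit LF on which *each poem* c-commands *three playwrights*.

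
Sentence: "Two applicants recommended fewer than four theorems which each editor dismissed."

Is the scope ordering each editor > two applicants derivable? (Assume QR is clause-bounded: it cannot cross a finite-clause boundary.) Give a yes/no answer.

No

Structurally, *each editor* is inside the relative clause *which each editor dismissed* modifying *fewer than four theorems*.
Quantifiers inside a relative clause are trapped there; the RC boundary blocks QR.
*each editor* > *two applicants* would require crossing that boundary, which is illicit.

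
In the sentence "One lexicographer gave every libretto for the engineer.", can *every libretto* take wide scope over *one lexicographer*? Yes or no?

Yes

*every libretto* and *one lexicographer* are in the same minimal clause.
Clause-internal QR can adjoin the lower DP above the subject, yielding the inverse reading.
Both orderings are possible: *one lexicographer* > *every libretto* and *every libretto* > *one lexicographer*.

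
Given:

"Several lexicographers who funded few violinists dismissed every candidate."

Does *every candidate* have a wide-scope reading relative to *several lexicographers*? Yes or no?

Yes

Although the sentence contains a relative clause (*who funded few violinists*), *every candidate* is outside it, in the matrix VP.
No island intervenes, so both surface and inverse scope are derivable.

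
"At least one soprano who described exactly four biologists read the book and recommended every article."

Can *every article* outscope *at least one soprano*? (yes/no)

No

*every article* sits inside one conjunct of the coordinate structure (*recommended every article*).
Coordinate structures are islands for non-across-the-board movement, QR included.
So the wide-scope reading for *every article* is blocked.
(Only the surface reading survives: one fixed soprano with respect to all the relevant articles.)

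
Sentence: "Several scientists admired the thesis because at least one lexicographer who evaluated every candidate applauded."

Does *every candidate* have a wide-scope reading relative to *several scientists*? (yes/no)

No

*every candidate* occurs within the relative clause *who evaluated every candidate*, which is itself inside the adjunct *because at least one lexicographer who evaluated every candidate applauded*.
Two island boundaries intervene — the relative clause and the adjunct. Either alone would block QR.
*every candidate* > *several scientists* would require crossing that boundary, which is illicit.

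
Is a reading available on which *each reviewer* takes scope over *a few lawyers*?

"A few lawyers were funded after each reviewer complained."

The target quantifier *each reviewer* is part of the adjunct clause *after each reviewer complained*.
Scope out of an adjunct clause is unavailable: QR respects the adjunct-island constraint.
So *each reviewer* cannot raise high enough to outscope *a few lawyers*; only the surface ordering *a few lawyers* > *each reviewer* is available.

No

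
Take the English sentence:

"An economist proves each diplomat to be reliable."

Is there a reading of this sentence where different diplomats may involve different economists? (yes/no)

The described interpretation is the *each diplomat* > *an economist* scoping.
*each diplomat* is the subject of an ECM infinitive — the infinitival complement of an ECM verb is not a scope island, so *each diplomat* can raise into the matrix clause.
Nothing blocks QR of the lower DP to a position above the higher one, so inverse scope is available.

Yes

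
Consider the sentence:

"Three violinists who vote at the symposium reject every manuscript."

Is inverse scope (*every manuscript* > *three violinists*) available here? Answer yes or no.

Yes

Although the sentence contains a relative clause (*who vote at the symposium*), *every manuscript* is outside it, in the matrix VP.
QR within a single clause is free, so the lower quantifier may take scope over the higher one.
The sentence is scopally ambiguous between *three violinists* > *every manuscript* and *every manuscript* > *three violinists*.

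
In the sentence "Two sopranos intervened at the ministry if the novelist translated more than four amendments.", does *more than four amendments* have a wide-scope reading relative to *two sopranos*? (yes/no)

No

*more than four amendments* is embedded in the adjunct clause *if the novelist translated more than four amendments*.
Adjuncts are opaque for quantifier raising; a quantifier in an adjunct stays inside it.
*more than four amendments* is confined to the island and cannot take scope over *two sopranos*.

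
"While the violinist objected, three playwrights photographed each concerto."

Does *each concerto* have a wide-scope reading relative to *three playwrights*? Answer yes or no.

Yes

The adjunct clause does not contain *each concerto*, which is the matrix object.
Since no island is crossed, the inverse ordering is licensed alongside surface scope.
So *each concerto* > *three playwrights* is among the available readings.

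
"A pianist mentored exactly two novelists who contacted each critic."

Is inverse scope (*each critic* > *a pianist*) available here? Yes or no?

No

*each critic* occurs within the relative clause *who contacted each critic* modifying *exactly two novelists*.
Relative clauses block scope extraction: QR cannot target a position outside the modified NP.
So the wide-scope reading for *each critic* is blocked.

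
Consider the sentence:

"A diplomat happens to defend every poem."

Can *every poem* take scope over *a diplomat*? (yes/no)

*every poem* is inside a raising infinitive, which is transparent to QR (no CP barrier), so it behaves as a matrix argument.
No island intervenes, so both surface and inverse scope are derivable.

Yes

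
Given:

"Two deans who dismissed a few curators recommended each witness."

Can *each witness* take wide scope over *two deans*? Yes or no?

The RC *who dismissed a few curators* is an island, but *each witness* is not inside it — it is the matrix object, a clausemate of *two deans*.
Nothing blocks QR of the lower DP to a position above the higher one, so inverse scope is available.

Yes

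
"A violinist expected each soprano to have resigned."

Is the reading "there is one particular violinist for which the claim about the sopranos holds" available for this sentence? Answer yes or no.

That reading corresponds to *a violinist* > *each soprano*.
That is the surface-scope ordering, which is always one of the available readings — island constraints only ever restrict inverse scope.

Yes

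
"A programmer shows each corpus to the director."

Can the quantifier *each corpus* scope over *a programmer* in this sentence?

Yes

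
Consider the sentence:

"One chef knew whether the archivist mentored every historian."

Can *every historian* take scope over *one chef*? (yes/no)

*every historian* occurs within the embedded question *whether the archivist mentored every historian*.
Embedded questions are wh-islands: a quantifier inside an indirect question cannot QR into the matrix clause.
So *every historian* cannot raise high enough to outscope *one chef*; only the surface ordering *one chef* > *every historian* is available.

No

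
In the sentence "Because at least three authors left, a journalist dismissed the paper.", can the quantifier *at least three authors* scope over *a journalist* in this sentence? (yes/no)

No

*at least three authors* is embedded in the adjunct clause *because at least three authors left*.
Adjuncts are opaque for quantifier raising; a quantifier in an adjunct stays inside it.
So *at least three authors* cannot raise to a position above *a journalist*.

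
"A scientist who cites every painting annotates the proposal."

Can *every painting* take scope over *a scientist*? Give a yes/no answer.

No

The DP *every painting* is contained in the relative clause *who cites every painting*.
The relative clause forms an island for QR, so the quantifier is confined to the head noun's restrictor.
So *every painting* cannot raise high enough to outscope *a scientist*; only the surface ordering *a scientist* > *every painting* is available.
(Only the surface reading survives: one fixed scientist with respect to all the relevant paintings.)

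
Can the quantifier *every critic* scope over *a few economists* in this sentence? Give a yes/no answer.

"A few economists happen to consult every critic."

The matrix predicate is a raising verb, whose infinitival complement is not a scope island — *every critic* can QR into the matrix clause.
Since no island is crossed, the inverse ordering is licensed alongside surface scope.

Yes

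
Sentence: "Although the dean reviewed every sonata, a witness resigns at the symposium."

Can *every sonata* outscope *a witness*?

The DP *every sonata* is contained in the adjunct clause *although the dean reviewed every sonata*.
The adjunct-island constraint bars QR out of an adverbial clause.
The ordering *every sonata* > *a witness* is therefore underivable.

No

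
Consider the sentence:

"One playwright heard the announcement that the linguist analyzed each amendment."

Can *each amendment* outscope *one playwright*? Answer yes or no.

No

*each amendment* is embedded in the complex NP *the announcement that the linguist analyzed each amendment*.
Noun-complement clauses are scope islands (the Complex NP Constraint): a quantifier inside one cannot scope into the matrix.
So the wide-scope reading for *each amendment* is blocked.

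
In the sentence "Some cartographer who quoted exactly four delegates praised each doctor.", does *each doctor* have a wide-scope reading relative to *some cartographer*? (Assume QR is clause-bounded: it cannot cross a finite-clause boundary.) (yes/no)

Yes

*each doctor* is a matrix argument; only *some cartographer* is modified by the relative clause *who quoted exactly four delegates*, so the RC island is irrelevant to the target quantifier.
Nothing blocks QR of the lower DP to a position above the higher one, so inverse scope is available.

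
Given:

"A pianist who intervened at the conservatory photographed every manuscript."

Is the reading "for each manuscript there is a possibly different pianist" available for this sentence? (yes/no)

The paraphrase describes the scope ordering *every manuscript* > *a pianist*.
The relative clause *who intervened at the conservatory* modifies *a pianist*, but *every manuscript* is not inside that relative clause — it is an argument of the matrix verb.
Ordinary QR to a clause-peripheral position gives the wide-scope LF for the lower DP.

Yes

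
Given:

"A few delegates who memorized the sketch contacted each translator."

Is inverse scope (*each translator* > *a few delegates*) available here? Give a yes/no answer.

Although the sentence contains a relative clause (*who memorized the sketch*), *each translator* is outside it, in the matrix VP.
Nothing blocks QR of the lower DP to a position above the higher one, so inverse scope is available.

Yes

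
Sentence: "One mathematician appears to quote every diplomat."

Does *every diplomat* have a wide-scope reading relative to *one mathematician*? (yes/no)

*every diplomat* is inside a raising infinitive, which is transparent to QR (no CP barrier), so it behaves as a matrix argument.
Clause-internal QR can adjoin the lower DP above the subject, yielding the inverse reading.
Both orderings are possible: *one mathematician* > *every diplomat* and *every diplomat* > *one mathematician*.

Yes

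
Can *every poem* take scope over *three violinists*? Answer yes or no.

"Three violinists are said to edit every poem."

*every poem* is the object of the infinitival complement of a raising predicate; raising infinitives are transparent for QR, so the two DPs are in effect clausemates.
QR within a single clause is free, so the lower quantifier may take scope over the higher one.

Yes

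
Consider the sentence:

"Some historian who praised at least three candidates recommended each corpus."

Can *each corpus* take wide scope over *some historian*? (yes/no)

Yes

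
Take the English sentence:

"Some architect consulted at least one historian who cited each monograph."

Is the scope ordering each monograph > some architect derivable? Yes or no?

No

The DP *each monograph* is contained in the relative clause *who cited each monograph* modifying *at least one historian*.
Relative clauses block scope extraction: QR cannot target a position outside the modified NP.
The inverse ordering *each monograph* > *some architect* is therefore underivable.
(Only the surface reading survives: one fixed architect with respect to all the relevant monographs.)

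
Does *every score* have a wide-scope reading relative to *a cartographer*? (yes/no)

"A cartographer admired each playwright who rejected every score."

No

The target quantifier *every score* is part of the relative clause *who rejected every score* modifying *each playwright*.
Relative clauses are scope islands: a quantifier cannot QR out of a relative clause to take scope in the matrix clause.
Hence only narrow scope for *every score* (under *a cartographer*) survives.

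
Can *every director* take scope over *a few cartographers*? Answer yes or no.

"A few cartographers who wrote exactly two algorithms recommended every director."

Although the sentence contains a relative clause (*who wrote exactly two algorithms*), *every director* is outside it, in the matrix VP.
With no island boundary between them, the object can take inverse scope over the subject via ordinary QR within the clause.

Yes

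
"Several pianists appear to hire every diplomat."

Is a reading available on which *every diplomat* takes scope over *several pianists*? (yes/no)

Yes

Raising constructions are monoclausal for scope purposes; *every diplomat* is not separated from *several pianists* by any island.
Since no island is crossed, the inverse ordering is licensed alongside surface scope.
The sentence is scopally ambiguous between *several pianists* > *every diplomat* and *every diplomat* > *several pianists*.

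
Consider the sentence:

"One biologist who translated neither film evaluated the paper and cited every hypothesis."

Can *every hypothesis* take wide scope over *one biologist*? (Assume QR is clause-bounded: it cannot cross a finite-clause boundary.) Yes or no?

The target quantifier *every hypothesis* is part of one conjunct of the coordinate structure (*cited every hypothesis*).
The Coordinate Structure Constraint blocks movement (including QR) out of a single conjunct.
Hence only narrow scope for *every hypothesis* (under *one biologist*) survives.

No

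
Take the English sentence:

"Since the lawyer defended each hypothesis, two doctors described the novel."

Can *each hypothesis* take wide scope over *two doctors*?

No

The target quantifier *each hypothesis* is part of the adjunct clause *since the lawyer defended each hypothesis*.
Adjunct clauses are scope islands: a quantifier inside an adjunct cannot raise into the matrix clause.
The ordering *each hypothesis* > *two doctors* is therefore underivable.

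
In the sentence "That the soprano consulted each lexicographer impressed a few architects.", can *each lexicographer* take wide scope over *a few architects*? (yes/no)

The DP *each lexicographer* is contained in the sentential subject *that the soprano consulted each lexicographer*.
Subjects — clausal subjects included — are islands for extraction, and QR is no exception.
So *each lexicographer* cannot raise to a position above *a few architects*.

No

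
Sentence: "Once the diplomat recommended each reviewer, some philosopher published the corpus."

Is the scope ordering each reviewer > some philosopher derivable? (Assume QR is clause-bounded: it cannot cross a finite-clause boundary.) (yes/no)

No

*each reviewer* is embedded in the adjunct clause *once the diplomat recommended each reviewer*.
Since the clause is an adjunct (not a complement), the Adjunct Condition blocks QR across its edge.
So *each reviewer* cannot raise to a position above *some philosopher*.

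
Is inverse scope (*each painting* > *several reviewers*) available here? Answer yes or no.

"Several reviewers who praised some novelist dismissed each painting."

Yes

*each painting* is a matrix argument; only *several reviewers* is modified by the relative clause *who praised some novelist*, so the RC island is irrelevant to the target quantifier.
Ordinary QR to a clause-peripheral position gives the wide-scope LF for the lower DP.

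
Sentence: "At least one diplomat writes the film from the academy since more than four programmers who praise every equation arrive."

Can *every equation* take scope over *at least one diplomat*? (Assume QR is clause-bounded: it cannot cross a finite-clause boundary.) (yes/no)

No

The target quantifier *every equation* is part of the relative clause *who praise every equation*, which is itself inside the adjunct *since more than four programmers who praise every equation arrive*.
Even if one barrier were somehow void, the other would still block QR.
*every equation* is confined to the island and cannot take scope over *at least one diplomat*.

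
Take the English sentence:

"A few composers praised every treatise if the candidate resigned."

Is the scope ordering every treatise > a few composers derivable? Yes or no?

*every treatise* is a matrix argument; the adjunct is an island but the target quantifier is outside it.
With no island boundary between them, the object can take inverse scope over the subject via ordinary QR within the clause.

Yes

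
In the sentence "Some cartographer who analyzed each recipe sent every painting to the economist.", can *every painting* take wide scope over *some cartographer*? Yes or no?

Yes

Although the sentence contains a relative clause (*who analyzed each recipe*), *every painting* is outside it, in the matrix VP.
Ordinary QR to a clause-peripheral position gives the wide-scope LF for the lower DP.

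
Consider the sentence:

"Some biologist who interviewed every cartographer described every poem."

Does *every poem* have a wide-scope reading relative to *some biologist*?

The relative clause *who interviewed every cartographer* modifies *some biologist*, but *every poem* is not inside that relative clause — it is an argument of the matrix verb.
Ordinary QR to a clause-peripheral position gives the wide-scope LF for the lower DP.

Yes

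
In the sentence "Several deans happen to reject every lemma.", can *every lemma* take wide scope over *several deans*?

*every lemma* is the object of the infinitival complement of a raising predicate; raising infinitives are transparent for QR, so the two DPs are in effect clausemates.
Since no island is crossed, the inverse ordering is licensed alongside surface scope.
Both orderings are possible: *several deans* > *every lemma* and *every lemma* > *several deans*.

Yes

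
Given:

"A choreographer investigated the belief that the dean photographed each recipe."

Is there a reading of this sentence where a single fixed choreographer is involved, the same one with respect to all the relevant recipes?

Yes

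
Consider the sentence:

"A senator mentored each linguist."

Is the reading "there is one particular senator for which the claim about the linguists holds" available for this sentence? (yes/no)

The described interpretation is the *a senator* > *each linguist* scoping.
Nothing needs to raise for *a senator* > *each linguist*, so no island constraint is at stake.

Yes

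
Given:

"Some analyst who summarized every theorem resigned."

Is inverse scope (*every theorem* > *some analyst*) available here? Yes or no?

No

*every theorem* occurs within the relative clause *who summarized every theorem*.
A relative clause is a scope island — quantifier raising cannot cross its boundary.
The inverse ordering *every theorem* > *some analyst* is therefore underivable.
(Only the surface reading survives: one fixed analyst with respect to all the relevant theorems.)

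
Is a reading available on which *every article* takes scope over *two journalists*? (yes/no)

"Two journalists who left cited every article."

*every article* sits in the matrix clause, not in the relative clause on *two journalists*.
Ordinary QR to a clause-peripheral position gives the wide-scope LF for the lower DP.
Both orderings are possible: *two journalists* > *every article* and *every article* > *two journalists*.

Yes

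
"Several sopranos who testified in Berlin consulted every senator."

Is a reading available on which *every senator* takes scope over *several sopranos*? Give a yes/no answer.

Although the sentence contains a relative clause (*who testified in Berlin*), *every senator* is outside it, in the matrix VP.
With no island boundary between them, the object can take inverse scope over the subject via ordinary QR within the clause.

Yes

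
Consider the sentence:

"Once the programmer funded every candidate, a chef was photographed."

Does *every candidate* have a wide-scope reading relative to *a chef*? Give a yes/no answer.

*every candidate* is embedded in the adjunct clause *once the programmer funded every candidate*.
Adjuncts are opaque for quantifier raising; a quantifier in an adjunct stays inside it.
*every candidate* > *a chef* would require crossing that boundary, which is illicit.

No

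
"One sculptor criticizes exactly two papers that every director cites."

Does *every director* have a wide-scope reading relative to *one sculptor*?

The DP *every director* is contained in the relative clause *that every director cites* modifying *exactly two papers*.
QR out of a relative clause is ruled out by the relative-clause island constraint.
The inverse ordering *every director* > *one sculptor* is therefore underivable.
(Only the surface reading survives: one fixed sculptor with respect to all the relevant directors.)

No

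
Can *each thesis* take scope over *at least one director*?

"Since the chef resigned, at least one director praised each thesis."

Although there is an adjunct clause, *each thesis* is in the main clause, not inside the adjunct.
QR within a single clause is free, so the lower quantifier may take scope over the higher one.

Yes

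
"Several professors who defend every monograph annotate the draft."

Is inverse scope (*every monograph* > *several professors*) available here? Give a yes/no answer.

No

*every monograph* occurs within the relative clause *who defend every monograph*.
Relative clauses are scope islands: a quantifier cannot QR out of a relative clause to take scope in the matrix clause.
*every monograph* is confined to the island and cannot take scope over *several professors*.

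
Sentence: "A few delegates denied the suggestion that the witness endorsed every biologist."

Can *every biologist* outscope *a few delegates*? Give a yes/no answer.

*every biologist* sits inside the complex NP *the suggestion that the witness endorsed every biologist*.
Noun-complement clauses are scope islands (the Complex NP Constraint): a quantifier inside one cannot scope into the matrix.
The inverse ordering *every biologist* > *a few delegates* is therefore underivable.

No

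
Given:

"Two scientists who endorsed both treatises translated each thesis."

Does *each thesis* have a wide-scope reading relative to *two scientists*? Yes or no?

Yes

*each thesis* is a matrix argument; only *two scientists* is modified by the relative clause *who endorsed both treatises*, so the RC island is irrelevant to the target quantifier.
Ordinary QR to a clause-peripheral position gives the wide-scope LF for the lower DP.
The sentence is scopally ambiguous between *two scientists* > *each thesis* and *each thesis* > *two scientists*.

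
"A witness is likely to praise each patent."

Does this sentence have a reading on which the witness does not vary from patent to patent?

Yes

That reading corresponds to *a witness* > *each patent*.
Nothing needs to raise for *a witness* > *each patent*, so no island constraint is at stake.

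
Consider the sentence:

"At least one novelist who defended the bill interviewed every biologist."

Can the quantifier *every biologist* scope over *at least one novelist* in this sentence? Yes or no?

Yes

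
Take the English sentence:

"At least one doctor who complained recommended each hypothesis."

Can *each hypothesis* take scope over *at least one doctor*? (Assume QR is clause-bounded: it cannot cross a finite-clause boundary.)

Although the sentence contains a relative clause (*who complained*), *each hypothesis* is outside it, in the matrix VP.
QR within a single clause is free, so the lower quantifier may take scope over the higher one.
Both orderings are possible: *at least one doctor* > *each hypothesis* and *each hypothesis* > *at least one doctor*.

Yes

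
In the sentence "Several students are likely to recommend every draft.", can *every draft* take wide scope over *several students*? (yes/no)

Yes

Infinitival complements of raising predicates do not block QR; *every draft* and *several students* are effectively clausemates.
With no island boundary between them, the object can take inverse scope over the subject via ordinary QR within the clause.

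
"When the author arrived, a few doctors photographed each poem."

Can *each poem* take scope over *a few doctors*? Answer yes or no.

Yes

*each poem* is a matrix argument; the adjunct is an island but the target quantifier is outside it.
Since no island is crossed, the inverse ordering is licensed alongside surface scope.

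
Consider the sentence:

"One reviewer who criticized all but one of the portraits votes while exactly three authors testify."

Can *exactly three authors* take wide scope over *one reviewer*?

*exactly three authors* sits inside the adjunct clause *while exactly three authors testify*.
Scope out of an adjunct clause is unavailable: QR respects the adjunct-island constraint.
*exactly three authors* is confined to the island and cannot take scope over *one reviewer*.
(Only the surface reading survives: one fixed reviewer with respect to all the relevant authors.)

No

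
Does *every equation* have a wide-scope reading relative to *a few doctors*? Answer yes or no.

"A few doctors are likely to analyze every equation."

Yes

The matrix predicate is a raising verb, whose infinitival complement is not a scope island — *every equation* can QR into the matrix clause.
With no island boundary between them, the object can take inverse scope over the subject via ordinary QR within the clause.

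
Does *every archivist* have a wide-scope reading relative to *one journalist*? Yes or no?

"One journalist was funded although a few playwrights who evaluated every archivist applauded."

No

*every archivist* sits inside the relative clause *who evaluated every archivist*, which is itself inside the adjunct *although a few playwrights who evaluated every archivist applauded*.
Two island boundaries intervene — the relative clause and the adjunct. Either alone would block QR.
So the wide-scope reading for *every archivist* is blocked.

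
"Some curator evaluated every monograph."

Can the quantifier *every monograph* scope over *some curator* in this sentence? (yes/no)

Yes

*every monograph* and *some curator* are in the same minimal clause.
Ordinary QR to a clause-peripheral position gives the wide-scope LF for the lower DP.
Both orderings are possible: *some curator* > *every monograph* and *every monograph* > *some curator*.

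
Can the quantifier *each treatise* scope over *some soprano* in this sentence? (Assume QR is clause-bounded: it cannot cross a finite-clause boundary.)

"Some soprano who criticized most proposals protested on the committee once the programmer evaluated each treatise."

No

*each treatise* is embedded in the adjunct clause *once the programmer evaluated each treatise*.
Adjuncts are opaque for quantifier raising; a quantifier in an adjunct stays inside it.
So *each treatise* cannot raise to a position above *some soprano*.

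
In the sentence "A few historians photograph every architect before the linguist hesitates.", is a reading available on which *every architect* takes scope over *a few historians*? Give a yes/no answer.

Yes

*every architect* is a matrix argument; the adjunct is an island but the target quantifier is outside it.
Since no island is crossed, the inverse ordering is licensed alongside surface scope.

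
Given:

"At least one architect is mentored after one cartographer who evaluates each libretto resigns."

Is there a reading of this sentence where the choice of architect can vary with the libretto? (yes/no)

No

That reading corresponds to *each libretto* > *at least one architect*.
The DP *each libretto* is contained in the relative clause *who evaluates each libretto*, which is itself inside the adjunct *after one cartographer who evaluates each libretto resigns*.
The quantifier would have to escape first the RC and then the adjunct — two independent island violations.
So *each libretto* cannot raise high enough to outscope *at least one architect*; only the surface ordering *at least one architect* > *each libretto* is available.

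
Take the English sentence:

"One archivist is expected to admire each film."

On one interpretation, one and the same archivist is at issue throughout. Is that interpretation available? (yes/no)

This is the *one archivist* > *each film* reading.
Nothing needs to raise for *one archivist* > *each film*, so no island constraint is at stake.

Yes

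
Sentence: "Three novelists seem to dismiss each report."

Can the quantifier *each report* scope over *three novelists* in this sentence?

Yes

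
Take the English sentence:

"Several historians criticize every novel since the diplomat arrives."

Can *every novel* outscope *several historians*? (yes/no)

Yes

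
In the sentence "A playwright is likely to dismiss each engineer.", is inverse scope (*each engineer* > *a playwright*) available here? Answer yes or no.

The matrix predicate is a raising verb, whose infinitival complement is not a scope island — *each engineer* can QR into the matrix clause.
Clause-internal QR can adjoin the lower DP above the subject, yielding the inverse reading.
The sentence is scopally ambiguous between *a playwright* > *each engineer* and *each engineer* > *a playwright*.

Yes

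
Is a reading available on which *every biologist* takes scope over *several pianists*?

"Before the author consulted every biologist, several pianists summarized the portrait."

No

Structurally, *every biologist* is inside the adjunct clause *before the author consulted every biologist*.
Adjunct clauses are scope islands: a quantifier inside an adjunct cannot raise into the matrix clause.
*every biologist* is confined to the island and cannot take scope over *several pianists*.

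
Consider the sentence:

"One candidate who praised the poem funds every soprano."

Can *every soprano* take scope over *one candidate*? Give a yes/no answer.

*every soprano* sits in the matrix clause, not in the relative clause on *one candidate*.
Nothing blocks QR of the lower DP to a position above the higher one, so inverse scope is available.
Both orderings are possible: *one candidate* > *every soprano* and *every soprano* > *one candidate*.

Yes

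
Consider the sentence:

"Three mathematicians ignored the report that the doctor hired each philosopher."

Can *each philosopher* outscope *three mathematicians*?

*each philosopher* is embedded in the complex NP *the report that the doctor hired each philosopher*.
Since the clause is the complement of a nominal head, the CNPC blocks scope extraction.
The inverse ordering *each philosopher* > *three mathematicians* is therefore underivable.

No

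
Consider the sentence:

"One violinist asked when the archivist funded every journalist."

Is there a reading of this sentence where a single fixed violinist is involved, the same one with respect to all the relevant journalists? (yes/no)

Yes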